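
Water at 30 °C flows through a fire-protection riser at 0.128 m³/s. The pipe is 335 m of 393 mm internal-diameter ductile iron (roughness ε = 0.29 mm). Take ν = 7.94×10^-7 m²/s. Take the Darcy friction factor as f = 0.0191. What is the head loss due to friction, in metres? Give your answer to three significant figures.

h_f ≈ 0.924 m

V = 4Q/(πD²) = 4·0.128/(π·0.393²) = 1.055 m/s
h_f = f(L/D)V²/(2g) = 0.01910·(335/0.393)·1.055²/(2·9.81) = 0.9240 m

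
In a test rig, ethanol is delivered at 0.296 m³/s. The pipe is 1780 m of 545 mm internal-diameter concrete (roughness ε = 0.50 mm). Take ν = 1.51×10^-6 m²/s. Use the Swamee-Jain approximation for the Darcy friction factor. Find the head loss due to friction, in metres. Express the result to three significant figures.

V = 4Q/(πD²) = 4·0.296/(π·0.545²) = 1.269 m/s
Re = VD/ν = 1.269·0.545/1.51×10^-6 = 4.58×10^5 → turbulent
ε/D = 0.50/545 = 9.17×10^-4
Swamee-Jain: f = 0.02005
h_f = f(L/D)V²/(2g) = 0.02005·(1780/0.545)·1.269²/(2·9.81) = 5.372 m

h_f ≈ 5.37 m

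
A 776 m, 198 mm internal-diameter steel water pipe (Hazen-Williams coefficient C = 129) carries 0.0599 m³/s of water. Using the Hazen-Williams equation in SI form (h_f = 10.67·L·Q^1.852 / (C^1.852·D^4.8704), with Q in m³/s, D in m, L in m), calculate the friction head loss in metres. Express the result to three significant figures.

h_f = 10.67·776·0.0599^1.852 / (129^1.852·0.198^4.8704) = 14.81 m

h_f ≈ 14.8 m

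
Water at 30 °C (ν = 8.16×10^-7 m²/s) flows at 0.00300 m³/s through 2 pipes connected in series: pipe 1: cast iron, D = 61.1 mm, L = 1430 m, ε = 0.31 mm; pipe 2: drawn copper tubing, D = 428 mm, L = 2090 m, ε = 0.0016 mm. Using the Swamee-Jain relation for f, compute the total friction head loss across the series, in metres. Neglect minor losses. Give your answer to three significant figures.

H ≈ 40.0 m

Pipe 1: V = 1.023 m/s, Re = 7.66×10^4, ε/D = 0.00507, f = 0.03199, h_1 = f(L/D)V²/2g = 39.95 m
Pipe 2: V = 0.02085 m/s, Re = 1.09×10^4, ε/D = 3.74×10^-6, f = 0.03023, h_2 = f(L/D)V²/2g = 0.003271 m
Series → Q common, losses add: H = Σh = 39.96 m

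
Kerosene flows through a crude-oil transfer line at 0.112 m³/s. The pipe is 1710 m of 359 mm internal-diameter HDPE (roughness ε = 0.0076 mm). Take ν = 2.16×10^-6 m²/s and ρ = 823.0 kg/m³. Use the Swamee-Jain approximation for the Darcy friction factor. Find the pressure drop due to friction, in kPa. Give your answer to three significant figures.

V = 4Q/(πD²) = 4·0.112/(π·0.359²) = 1.106 m/s
Re = VD/ν = 1.106·0.359/2.16×10^-6 = 1.84×10^5 → turbulent
ε/D = 0.0076/359 = 2.12×10^-5
Swamee-Jain: f = 0.01597
h_f = f(L/D)V²/(2g) = 0.01597·(1710/0.359)·1.106²/(2·9.81) = 4.748 m
Δp = ρg·h_f = 823.0·9.81·4.748 = 38.33 kPa

Δp ≈ 38.3 kPa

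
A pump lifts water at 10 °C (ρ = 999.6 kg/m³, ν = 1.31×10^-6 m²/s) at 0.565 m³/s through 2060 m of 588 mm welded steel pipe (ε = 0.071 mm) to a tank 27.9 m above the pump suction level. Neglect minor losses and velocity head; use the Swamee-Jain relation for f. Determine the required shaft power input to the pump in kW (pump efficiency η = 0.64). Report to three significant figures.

V = 4Q/(πD²) = 2.081 m/s; Re = 9.34×10^5; ε/D = 1.21×10^-4; f = 0.01388
h_f = f(L/D)V²/2g = 10.73 m
Total head H = z + h_f = 27.9 + 10.73 = 38.63 m
P_hyd = ρgQH = 999.6·9.81·0.565·38.63 = 214.0 kW
P_shaft = P_hyd/η = 214.0/0.64 = 334.4 kW

P_shaft ≈ 334 kW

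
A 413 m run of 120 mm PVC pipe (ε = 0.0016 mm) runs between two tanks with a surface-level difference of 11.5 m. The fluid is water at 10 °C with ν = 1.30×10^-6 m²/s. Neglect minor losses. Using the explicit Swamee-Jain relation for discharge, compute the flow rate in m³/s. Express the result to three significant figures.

Q ≈ 0.0229 m³/s

Swamee-Jain (Type II): Q = -0.965·√(gD⁵h_f/L)·ln[ε/(3.7D) + √(3.17ν²L/(gD³h_f))]
√(gD⁵h_f/L) = √(9.81·0.120⁵·11.5/413) = 0.002607
ε/(3.7D) = 3.60×10^-6; √(3.17ν²L/(gD³h_f)) = 1.07×10^-4
Q = -0.965·0.002607·ln(1.101×10^-4) = 0.02293 m³/s
Check: V = 2.03 m/s, Re = 1.87×10^5, f = 0.01585, h_f = 11.4 m ≈ 11.5 m ✓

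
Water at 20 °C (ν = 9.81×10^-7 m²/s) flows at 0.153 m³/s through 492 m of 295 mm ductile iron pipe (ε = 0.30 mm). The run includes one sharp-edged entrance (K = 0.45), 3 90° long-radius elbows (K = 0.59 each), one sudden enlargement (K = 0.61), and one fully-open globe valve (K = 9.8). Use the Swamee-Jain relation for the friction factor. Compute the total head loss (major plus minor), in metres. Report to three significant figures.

H_L ≈ 11.9 m

V = 4Q/(πD²) = 2.239 m/s; V²/2g = 0.2554 m
Re = 6.73×10^5, ε/D = 0.00102 → f = 0.02027 (Swamee-Jain)
Major: h_f = f(L/D)·V²/2g = 0.02027·1668·0.2554 = 8.633 m
Minor: ΣK = 12.6; h_m = ΣK·V²/2g = 3.226 m
Total H_L = 8.633 + 3.226 = 11.86 m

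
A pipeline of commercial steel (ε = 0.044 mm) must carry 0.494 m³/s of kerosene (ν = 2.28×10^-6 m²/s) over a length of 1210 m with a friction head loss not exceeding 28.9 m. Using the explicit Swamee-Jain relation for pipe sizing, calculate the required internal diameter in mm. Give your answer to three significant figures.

Swamee-Jain (Type III): D = 0.66·[ε^1.25·(LQ²/(gh_f))^4.75 + ν·Q^9.4·(L/(gh_f))^5.2]^0.04
LQ²/(gh_f) = 1.042; L/(gh_f) = 4.268
Term 1 = ε^1.25·(…)^4.75 = 4.35×10^-6; Term 2 = ν·Q^9.4·(…)^5.2 = 5.70×10^-6
D = 0.66·(4.35×10^-6 + 5.70×10^-6)^0.04 = 0.4165 m = 417 mm
Check: V = 3.63 m/s, Re = 6.62×10^5, f = 0.01411, h_f = 27.5 m ≈ 28.9 m ✓

D ≈ 417 mm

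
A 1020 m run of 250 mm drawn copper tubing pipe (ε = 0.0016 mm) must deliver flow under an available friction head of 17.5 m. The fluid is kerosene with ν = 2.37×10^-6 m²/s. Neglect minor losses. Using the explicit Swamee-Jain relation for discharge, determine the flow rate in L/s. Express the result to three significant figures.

Q ≈ 116 L/s

Swamee-Jain (Type II): Q = -0.965·√(gD⁵h_f/L)·ln[ε/(3.7D) + √(3.17ν²L/(gD³h_f))]
√(gD⁵h_f/L) = √(9.81·0.250⁵·17.5/1020) = 0.01282
ε/(3.7D) = 1.73×10^-6; √(3.17ν²L/(gD³h_f)) = 8.23×10^-5
Q = -0.965·0.01282·ln(8.401×10^-5) = 0.1161 m³/s
Check: V = 2.37 m/s, Re = 2.49×10^5, f = 0.01495, h_f = 17.4 m ≈ 17.5 m ✓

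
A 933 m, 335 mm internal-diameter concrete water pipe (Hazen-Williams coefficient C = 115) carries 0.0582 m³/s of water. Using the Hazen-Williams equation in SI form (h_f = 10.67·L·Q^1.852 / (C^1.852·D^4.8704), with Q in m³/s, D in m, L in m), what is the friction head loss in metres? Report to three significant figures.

h_f ≈ 1.61 m

h_f = 10.67·933·0.0582^1.852 / (115^1.852·0.335^4.8704) = 1.612 m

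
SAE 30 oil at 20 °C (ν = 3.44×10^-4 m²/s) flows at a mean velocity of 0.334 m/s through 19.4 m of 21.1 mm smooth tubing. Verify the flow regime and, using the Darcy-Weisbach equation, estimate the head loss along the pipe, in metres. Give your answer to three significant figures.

h_f ≈ 16.3 m

Re = VD/ν = 0.334·0.02110/3.44×10^-4 = 20.5 → laminar (Re < 2300)
f = 64/Re = 3.124
h_f = f(L/D)V²/(2g) = 3.124·(19.4/0.02110)·0.334²/(2·9.81) = 16.33 m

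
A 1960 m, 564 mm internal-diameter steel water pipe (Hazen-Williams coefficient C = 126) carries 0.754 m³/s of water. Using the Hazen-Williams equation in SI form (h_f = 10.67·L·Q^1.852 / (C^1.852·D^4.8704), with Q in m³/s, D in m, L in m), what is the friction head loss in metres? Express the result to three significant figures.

h_f = 10.67·1960·0.754^1.852 / (126^1.852·0.564^4.8704) = 25.99 m

h_f ≈ 26.0 m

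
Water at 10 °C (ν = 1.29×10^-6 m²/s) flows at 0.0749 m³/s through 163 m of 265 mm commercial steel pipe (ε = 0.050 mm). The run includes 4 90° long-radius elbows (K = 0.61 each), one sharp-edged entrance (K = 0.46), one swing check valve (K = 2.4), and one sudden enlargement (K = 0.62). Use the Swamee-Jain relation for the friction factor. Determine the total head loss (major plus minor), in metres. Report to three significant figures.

V = 4Q/(πD²) = 1.358 m/s; V²/2g = 0.09399 m
Re = 2.79×10^5, ε/D = 1.89×10^-4 → f = 0.01635 (Swamee-Jain)
Major: h_f = f(L/D)·V²/2g = 0.01635·615.1·0.09399 = 0.9455 m
Minor: ΣK = 5.92; h_m = ΣK·V²/2g = 0.5564 m
Total H_L = 0.9455 + 0.5564 = 1.502 m

H_L ≈ 1.50 m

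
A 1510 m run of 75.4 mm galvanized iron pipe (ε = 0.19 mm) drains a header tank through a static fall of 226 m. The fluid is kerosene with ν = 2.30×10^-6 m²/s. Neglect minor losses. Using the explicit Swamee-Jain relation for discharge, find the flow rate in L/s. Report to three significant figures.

Swamee-Jain (Type II): Q = -0.965·√(gD⁵h_f/L)·ln[ε/(3.7D) + √(3.17ν²L/(gD³h_f))]
√(gD⁵h_f/L) = √(9.81·0.0754⁵·226/1510) = 0.001892
ε/(3.7D) = 6.81×10^-4; √(3.17ν²L/(gD³h_f)) = 1.63×10^-4
Q = -0.965·0.001892·ln(8.443×10^-4) = 0.01292 m³/s
Check: V = 2.89 m/s, Re = 9.48×10^4, f = 0.02670, h_f = 228 m ≈ 226 m ✓

Q ≈ 12.9 L/s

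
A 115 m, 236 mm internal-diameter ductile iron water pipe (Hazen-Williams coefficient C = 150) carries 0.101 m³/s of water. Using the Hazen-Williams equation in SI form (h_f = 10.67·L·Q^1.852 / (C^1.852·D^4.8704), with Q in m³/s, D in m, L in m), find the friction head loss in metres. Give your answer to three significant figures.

h_f = 10.67·115·0.101^1.852 / (150^1.852·0.236^4.8704) = 1.857 m

h_f ≈ 1.86 m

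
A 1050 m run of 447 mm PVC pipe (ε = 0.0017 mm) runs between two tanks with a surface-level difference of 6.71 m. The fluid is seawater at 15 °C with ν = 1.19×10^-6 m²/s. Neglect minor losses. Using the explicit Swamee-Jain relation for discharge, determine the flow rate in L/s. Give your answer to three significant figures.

Q ≈ 337 L/s

Swamee-Jain (Type II): Q = -0.965·√(gD⁵h_f/L)·ln[ε/(3.7D) + √(3.17ν²L/(gD³h_f))]
√(gD⁵h_f/L) = √(9.81·0.447⁵·6.71/1050) = 0.03345
ε/(3.7D) = 1.03×10^-6; √(3.17ν²L/(gD³h_f)) = 2.83×10^-5
Q = -0.965·0.03345·ln(2.934×10^-5) = 0.3369 m³/s
Check: V = 2.15 m/s, Re = 8.06×10^5, f = 0.01212, h_f = 6.69 m ≈ 6.71 m ✓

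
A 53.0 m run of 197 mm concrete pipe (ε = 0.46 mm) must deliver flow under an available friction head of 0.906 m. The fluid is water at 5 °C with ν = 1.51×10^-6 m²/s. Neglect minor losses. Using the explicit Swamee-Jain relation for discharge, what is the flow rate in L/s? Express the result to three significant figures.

Q ≈ 49.4 L/s

Swamee-Jain (Type II): Q = -0.965·√(gD⁵h_f/L)·ln[ε/(3.7D) + √(3.17ν²L/(gD³h_f))]
√(gD⁵h_f/L) = √(9.81·0.197⁵·0.906/53.0) = 0.007054
ε/(3.7D) = 6.31×10^-4; √(3.17ν²L/(gD³h_f)) = 7.51×10^-5
Q = -0.965·0.007054·ln(7.062×10^-4) = 0.04939 m³/s
Check: V = 1.62 m/s, Re = 2.11×10^5, f = 0.02535, h_f = 0.913 m ≈ 0.906 m ✓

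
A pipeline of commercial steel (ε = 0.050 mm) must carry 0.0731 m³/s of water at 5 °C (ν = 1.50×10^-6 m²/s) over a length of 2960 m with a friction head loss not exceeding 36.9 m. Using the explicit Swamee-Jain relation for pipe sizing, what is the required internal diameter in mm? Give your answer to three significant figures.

Swamee-Jain (Type III): D = 0.66·[ε^1.25·(LQ²/(gh_f))^4.75 + ν·Q^9.4·(L/(gh_f))^5.2]^0.04
LQ²/(gh_f) = 0.04369; L/(gh_f) = 8.177
Term 1 = ε^1.25·(…)^4.75 = 1.46×10^-12; Term 2 = ν·Q^9.4·(…)^5.2 = 1.75×10^-12
D = 0.66·(1.46×10^-12 + 1.75×10^-12)^0.04 = 0.2290 m = 229 mm
Check: V = 1.77 m/s, Re = 2.71×10^5, f = 0.01664, h_f = 34.5 m ≈ 36.9 m ✓

D ≈ 229 mm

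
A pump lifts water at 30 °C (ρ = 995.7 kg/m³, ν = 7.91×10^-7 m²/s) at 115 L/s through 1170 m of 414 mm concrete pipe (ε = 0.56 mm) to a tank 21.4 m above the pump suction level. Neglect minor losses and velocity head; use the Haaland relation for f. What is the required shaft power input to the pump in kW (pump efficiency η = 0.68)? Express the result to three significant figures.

P_shaft ≈ 39.1 kW

V = 4Q/(πD²) = 0.8543 m/s; Re = 4.47×10^5; ε/D = 0.00135; f = 0.02168
h_f = f(L/D)V²/2g = 2.279 m
Total head H = z + h_f = 21.4 + 2.279 = 23.68 m
P_hyd = ρgQH = 995.7·9.81·0.115·23.68 = 26.60 kW
P_shaft = P_hyd/η = 26.60/0.68 = 39.12 kW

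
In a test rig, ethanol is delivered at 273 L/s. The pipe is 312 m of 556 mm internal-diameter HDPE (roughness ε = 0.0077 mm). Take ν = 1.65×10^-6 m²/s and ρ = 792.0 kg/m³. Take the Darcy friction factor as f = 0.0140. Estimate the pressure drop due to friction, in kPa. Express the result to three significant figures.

V = 4Q/(πD²) = 4·0.273/(π·0.556²) = 1.124 m/s
h_f = f(L/D)V²/(2g) = 0.01400·(312/0.556)·1.124²/(2·9.81) = 0.5062 m
Δp = ρg·h_f = 792.0·9.81·0.5062 = 3.933 kPa

Δp ≈ 3.93 kPa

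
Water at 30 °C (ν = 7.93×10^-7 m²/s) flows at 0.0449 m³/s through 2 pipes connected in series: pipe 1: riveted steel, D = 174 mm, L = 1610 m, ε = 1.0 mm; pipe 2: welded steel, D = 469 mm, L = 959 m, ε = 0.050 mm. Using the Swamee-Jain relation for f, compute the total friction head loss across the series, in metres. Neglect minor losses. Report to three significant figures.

Pipe 1: V = 1.888 m/s, Re = 4.14×10^5, ε/D = 0.00575, f = 0.03201, h_1 = f(L/D)V²/2g = 53.82 m
Pipe 2: V = 0.2599 m/s, Re = 1.54×10^5, ε/D = 1.07×10^-4, f = 0.01715, h_2 = f(L/D)V²/2g = 0.1207 m
Series → Q common, losses add: H = Σh = 53.94 m

H ≈ 53.9 m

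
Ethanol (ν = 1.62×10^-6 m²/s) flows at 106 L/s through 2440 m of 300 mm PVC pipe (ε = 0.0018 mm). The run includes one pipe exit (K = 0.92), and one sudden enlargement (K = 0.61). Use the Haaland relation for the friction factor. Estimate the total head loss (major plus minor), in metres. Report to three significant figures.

V = 4Q/(πD²) = 1.500 m/s; V²/2g = 0.1146 m
Re = 2.78×10^5, ε/D = 6.00×10^-6 → f = 0.01460 (Haaland)
Major: h_f = f(L/D)·V²/2g = 0.01460·8133·0.1146 = 13.61 m
Minor: ΣK = 1.53; h_m = ΣK·V²/2g = 0.1754 m
Total H_L = 13.61 + 0.1754 = 13.78 m

H_L ≈ 13.8 m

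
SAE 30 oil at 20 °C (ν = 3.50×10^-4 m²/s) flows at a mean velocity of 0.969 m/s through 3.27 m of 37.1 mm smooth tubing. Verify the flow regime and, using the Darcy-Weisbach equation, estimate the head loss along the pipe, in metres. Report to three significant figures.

Re = VD/ν = 0.969·0.03710/3.50×10^-4 = 103 → laminar (Re < 2300)
f = 64/Re = 0.6231
h_f = f(L/D)V²/(2g) = 0.6231·(3.27/0.03710)·0.969²/(2·9.81) = 2.628 m

h_f ≈ 2.63 m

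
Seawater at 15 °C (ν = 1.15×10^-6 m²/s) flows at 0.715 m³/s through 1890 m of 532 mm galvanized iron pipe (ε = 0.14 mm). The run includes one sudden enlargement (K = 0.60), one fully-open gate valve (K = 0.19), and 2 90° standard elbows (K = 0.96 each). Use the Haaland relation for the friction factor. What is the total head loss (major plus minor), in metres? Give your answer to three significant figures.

H_L ≈ 29.6 m

V = 4Q/(πD²) = 3.217 m/s; V²/2g = 0.5273 m
Re = 1.49×10^6, ε/D = 2.63×10^-4 → f = 0.01504 (Haaland)
Major: h_f = f(L/D)·V²/2g = 0.01504·3553·0.5273 = 28.18 m
Minor: ΣK = 2.71; h_m = ΣK·V²/2g = 1.429 m
Total H_L = 28.18 + 1.429 = 29.61 m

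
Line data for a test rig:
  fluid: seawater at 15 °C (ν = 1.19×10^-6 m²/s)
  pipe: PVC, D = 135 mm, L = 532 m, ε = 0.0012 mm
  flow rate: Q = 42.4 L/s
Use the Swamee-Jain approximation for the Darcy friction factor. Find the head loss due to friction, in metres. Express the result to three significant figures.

h_f ≈ 25.0 m

V = 4Q/(πD²) = 4·0.0424/(π·0.135²) = 2.962 m/s
Re = VD/ν = 2.962·0.135/1.19×10^-6 = 3.36×10^5 → turbulent
ε/D = 0.0012/135 = 8.89×10^-6
Swamee-Jain: f = 0.01419
h_f = f(L/D)V²/(2g) = 0.01419·(532/0.135)·2.962²/(2·9.81) = 25.00 m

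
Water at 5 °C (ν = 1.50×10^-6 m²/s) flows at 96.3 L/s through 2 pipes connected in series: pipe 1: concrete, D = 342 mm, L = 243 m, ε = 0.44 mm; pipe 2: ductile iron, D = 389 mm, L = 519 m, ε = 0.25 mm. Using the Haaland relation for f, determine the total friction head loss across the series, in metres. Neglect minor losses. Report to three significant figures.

H ≈ 1.73 m

Pipe 1: V = 1.048 m/s, Re = 2.39×10^5, ε/D = 0.00129, f = 0.02183, h_1 = f(L/D)V²/2g = 0.8687 m
Pipe 2: V = 0.8103 m/s, Re = 2.10×10^5, ε/D = 6.43×10^-4, f = 0.01928, h_2 = f(L/D)V²/2g = 0.8610 m
Series → Q common, losses add: H = Σh = 1.730 m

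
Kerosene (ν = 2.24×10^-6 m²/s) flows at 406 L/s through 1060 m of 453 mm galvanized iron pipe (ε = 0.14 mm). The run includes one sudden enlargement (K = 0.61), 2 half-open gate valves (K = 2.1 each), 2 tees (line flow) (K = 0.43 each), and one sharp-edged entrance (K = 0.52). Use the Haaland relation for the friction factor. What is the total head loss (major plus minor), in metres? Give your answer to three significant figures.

H_L ≈ 14.3 m

V = 4Q/(πD²) = 2.519 m/s; V²/2g = 0.3234 m
Re = 5.09×10^5, ε/D = 3.09×10^-4 → f = 0.01621 (Haaland)
Major: h_f = f(L/D)·V²/2g = 0.01621·2340·0.3234 = 12.27 m
Minor: ΣK = 6.19; h_m = ΣK·V²/2g = 2.002 m
Total H_L = 12.27 + 2.002 = 14.27 m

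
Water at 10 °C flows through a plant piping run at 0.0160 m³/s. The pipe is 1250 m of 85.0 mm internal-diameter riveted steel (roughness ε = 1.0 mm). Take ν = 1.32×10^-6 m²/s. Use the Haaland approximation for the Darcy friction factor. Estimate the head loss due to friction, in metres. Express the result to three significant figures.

h_f ≈ 241 m

V = 4Q/(πD²) = 4·0.0160/(π·0.0850²) = 2.820 m/s
Re = VD/ν = 2.820·0.0850/1.32×10^-6 = 1.82×10^5 → turbulent
ε/D = 1.0/85.0 = 0.0118
Haaland: f = 0.04044
h_f = f(L/D)V²/(2g) = 0.04044·(1250/0.0850)·2.820²/(2·9.81) = 241.0 m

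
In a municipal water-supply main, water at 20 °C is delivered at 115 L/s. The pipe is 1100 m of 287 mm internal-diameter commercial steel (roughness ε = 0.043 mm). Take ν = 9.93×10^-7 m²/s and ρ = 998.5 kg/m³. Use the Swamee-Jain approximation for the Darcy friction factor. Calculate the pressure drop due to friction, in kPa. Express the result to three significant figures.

Δp ≈ 90.6 kPa

V = 4Q/(πD²) = 4·0.115/(π·0.287²) = 1.778 m/s
Re = VD/ν = 1.778·0.287/9.93×10^-7 = 5.14×10^5 → turbulent
ε/D = 0.043/287 = 1.50×10^-4
Swamee-Jain: f = 0.01498
h_f = f(L/D)V²/(2g) = 0.01498·(1100/0.287)·1.778²/(2·9.81) = 9.245 m
Δp = ρg·h_f = 998.5·9.81·9.245 = 90.56 kPa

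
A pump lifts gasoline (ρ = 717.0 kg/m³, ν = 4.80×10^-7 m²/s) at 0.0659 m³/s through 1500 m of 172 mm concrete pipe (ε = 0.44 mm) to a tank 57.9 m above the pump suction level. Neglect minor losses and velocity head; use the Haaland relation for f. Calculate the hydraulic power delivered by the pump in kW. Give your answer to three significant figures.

P_hyd ≈ 68.6 kW

V = 4Q/(πD²) = 2.836 m/s; Re = 1.02×10^6; ε/D = 0.00256; f = 0.02522
h_f = f(L/D)V²/2g = 90.16 m
Total head H = z + h_f = 57.9 + 90.16 = 148.1 m
P_hyd = ρgQH = 717.0·9.81·0.0659·148.1 = 68.63 kW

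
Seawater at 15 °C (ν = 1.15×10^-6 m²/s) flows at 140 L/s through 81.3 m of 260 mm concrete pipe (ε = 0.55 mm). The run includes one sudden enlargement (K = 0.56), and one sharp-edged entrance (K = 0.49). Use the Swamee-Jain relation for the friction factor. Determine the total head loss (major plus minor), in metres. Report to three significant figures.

V = 4Q/(πD²) = 2.637 m/s; V²/2g = 0.3544 m
Re = 5.96×10^5, ε/D = 0.00212 → f = 0.02417 (Swamee-Jain)
Major: h_f = f(L/D)·V²/2g = 0.02417·312.7·0.3544 = 2.679 m
Minor: ΣK = 1.05; h_m = ΣK·V²/2g = 0.3721 m
Total H_L = 2.679 + 0.3721 = 3.051 m

H_L ≈ 3.05 m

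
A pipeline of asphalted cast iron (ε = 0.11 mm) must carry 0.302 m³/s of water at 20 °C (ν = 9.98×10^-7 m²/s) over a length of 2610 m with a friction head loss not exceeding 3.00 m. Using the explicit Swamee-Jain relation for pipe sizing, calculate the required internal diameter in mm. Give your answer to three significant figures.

Swamee-Jain (Type III): D = 0.66·[ε^1.25·(LQ²/(gh_f))^4.75 + ν·Q^9.4·(L/(gh_f))^5.2]^0.04
LQ²/(gh_f) = 8.088; L/(gh_f) = 88.69
Term 1 = ε^1.25·(…)^4.75 = 0.231; Term 2 = ν·Q^9.4·(…)^5.2 = 0.174
D = 0.66·(0.231 + 0.174)^0.04 = 0.6366 m = 637 mm
Check: V = 0.949 m/s, Re = 6.05×10^5, f = 0.01500, h_f = 2.82 m ≈ 3.00 m ✓

D ≈ 637 mm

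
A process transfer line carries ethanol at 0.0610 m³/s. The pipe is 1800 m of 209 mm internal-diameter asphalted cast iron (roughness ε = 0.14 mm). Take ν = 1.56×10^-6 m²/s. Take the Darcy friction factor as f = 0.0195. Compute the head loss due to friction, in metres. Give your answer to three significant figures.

V = 4Q/(πD²) = 4·0.0610/(π·0.209²) = 1.778 m/s
h_f = f(L/D)V²/(2g) = 0.01950·(1800/0.209)·1.778²/(2·9.81) = 27.06 m

h_f ≈ 27.1 m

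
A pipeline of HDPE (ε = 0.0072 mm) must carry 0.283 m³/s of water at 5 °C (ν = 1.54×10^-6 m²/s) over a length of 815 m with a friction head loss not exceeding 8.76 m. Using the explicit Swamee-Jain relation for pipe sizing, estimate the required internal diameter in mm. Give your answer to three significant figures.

Swamee-Jain (Type III): D = 0.66·[ε^1.25·(LQ²/(gh_f))^4.75 + ν·Q^9.4·(L/(gh_f))^5.2]^0.04
LQ²/(gh_f) = 0.7596; L/(gh_f) = 9.484
Term 1 = ε^1.25·(…)^4.75 = 1.01×10^-7; Term 2 = ν·Q^9.4·(…)^5.2 = 1.30×10^-6
D = 0.66·(1.01×10^-7 + 1.30×10^-6)^0.04 = 0.3850 m = 385 mm
Check: V = 2.43 m/s, Re = 6.08×10^5, f = 0.01298, h_f = 8.28 m ≈ 8.76 m ✓

D ≈ 385 mm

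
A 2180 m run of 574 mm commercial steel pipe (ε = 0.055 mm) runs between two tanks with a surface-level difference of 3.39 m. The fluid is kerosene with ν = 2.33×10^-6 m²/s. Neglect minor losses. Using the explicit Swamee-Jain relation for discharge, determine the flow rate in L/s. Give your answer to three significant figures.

Q ≈ 273 L/s

Swamee-Jain (Type II): Q = -0.965·√(gD⁵h_f/L)·ln[ε/(3.7D) + √(3.17ν²L/(gD³h_f))]
√(gD⁵h_f/L) = √(9.81·0.574⁵·3.39/2180) = 0.03083
ε/(3.7D) = 2.59×10^-5; √(3.17ν²L/(gD³h_f)) = 7.72×10^-5
Q = -0.965·0.03083·ln(1.031×10^-4) = 0.2731 m³/s
Check: V = 1.06 m/s, Re = 2.60×10^5, f = 0.01572, h_f = 3.39 m ≈ 3.39 m ✓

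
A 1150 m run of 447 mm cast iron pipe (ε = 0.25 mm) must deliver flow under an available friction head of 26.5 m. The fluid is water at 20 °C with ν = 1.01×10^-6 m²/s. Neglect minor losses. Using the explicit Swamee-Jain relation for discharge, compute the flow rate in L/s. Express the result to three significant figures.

Q ≈ 534 L/s

Swamee-Jain (Type II): Q = -0.965·√(gD⁵h_f/L)·ln[ε/(3.7D) + √(3.17ν²L/(gD³h_f))]
√(gD⁵h_f/L) = √(9.81·0.447⁵·26.5/1150) = 0.06352
ε/(3.7D) = 1.51×10^-4; √(3.17ν²L/(gD³h_f)) = 1.27×10^-5
Q = -0.965·0.06352·ln(1.638×10^-4) = 0.5343 m³/s
Check: V = 3.40 m/s, Re = 1.51×10^6, f = 0.01752, h_f = 26.6 m ≈ 26.5 m ✓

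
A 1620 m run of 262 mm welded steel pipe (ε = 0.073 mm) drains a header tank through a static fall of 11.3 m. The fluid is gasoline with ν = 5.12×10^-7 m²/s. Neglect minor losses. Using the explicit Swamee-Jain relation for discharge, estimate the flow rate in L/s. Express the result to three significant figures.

Q ≈ 81.6 L/s

Swamee-Jain (Type II): Q = -0.965·√(gD⁵h_f/L)·ln[ε/(3.7D) + √(3.17ν²L/(gD³h_f))]
√(gD⁵h_f/L) = √(9.81·0.262⁵·11.3/1620) = 0.009191
ε/(3.7D) = 7.53×10^-5; √(3.17ν²L/(gD³h_f)) = 2.60×10^-5
Q = -0.965·0.009191·ln(1.013×10^-4) = 0.08158 m³/s
Check: V = 1.51 m/s, Re = 7.74×10^5, f = 0.01576, h_f = 11.4 m ≈ 11.3 m ✓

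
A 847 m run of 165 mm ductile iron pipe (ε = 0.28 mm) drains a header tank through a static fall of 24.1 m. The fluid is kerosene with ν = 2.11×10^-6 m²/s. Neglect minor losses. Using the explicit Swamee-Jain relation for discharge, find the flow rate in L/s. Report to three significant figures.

Q ≈ 42.2 L/s

Swamee-Jain (Type II): Q = -0.965·√(gD⁵h_f/L)·ln[ε/(3.7D) + √(3.17ν²L/(gD³h_f))]
√(gD⁵h_f/L) = √(9.81·0.165⁵·24.1/847) = 0.005843
ε/(3.7D) = 4.59×10^-4; √(3.17ν²L/(gD³h_f)) = 1.06×10^-4
Q = -0.965·0.005843·ln(5.647×10^-4) = 0.04217 m³/s
Check: V = 1.97 m/s, Re = 1.54×10^5, f = 0.02388, h_f = 24.3 m ≈ 24.1 m ✓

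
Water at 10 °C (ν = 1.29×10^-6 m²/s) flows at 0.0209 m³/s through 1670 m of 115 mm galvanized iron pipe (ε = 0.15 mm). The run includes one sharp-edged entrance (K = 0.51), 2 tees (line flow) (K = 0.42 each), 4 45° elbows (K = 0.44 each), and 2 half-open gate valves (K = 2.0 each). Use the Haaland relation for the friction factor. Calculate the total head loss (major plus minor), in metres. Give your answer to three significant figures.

V = 4Q/(πD²) = 2.012 m/s; V²/2g = 0.2064 m
Re = 1.79×10^5, ε/D = 0.00130 → f = 0.02216 (Haaland)
Major: h_f = f(L/D)·V²/2g = 0.02216·14522·0.2064 = 66.42 m
Minor: ΣK = 7.11; h_m = ΣK·V²/2g = 1.467 m
Total H_L = 66.42 + 1.467 = 67.89 m

H_L ≈ 67.9 m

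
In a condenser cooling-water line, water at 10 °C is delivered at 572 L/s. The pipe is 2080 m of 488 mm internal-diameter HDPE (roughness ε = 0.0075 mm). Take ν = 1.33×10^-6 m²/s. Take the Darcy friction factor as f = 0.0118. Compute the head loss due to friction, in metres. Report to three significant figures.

h_f ≈ 24.0 m

V = 4Q/(πD²) = 4·0.572/(π·0.488²) = 3.058 m/s
h_f = f(L/D)V²/(2g) = 0.01180·(2080/0.488)·3.058²/(2·9.81) = 23.98 m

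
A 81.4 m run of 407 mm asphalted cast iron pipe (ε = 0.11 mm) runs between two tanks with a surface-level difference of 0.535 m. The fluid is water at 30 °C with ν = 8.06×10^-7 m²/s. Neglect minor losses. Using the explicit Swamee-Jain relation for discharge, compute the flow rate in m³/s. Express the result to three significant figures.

Swamee-Jain (Type II): Q = -0.965·√(gD⁵h_f/L)·ln[ε/(3.7D) + √(3.17ν²L/(gD³h_f))]
√(gD⁵h_f/L) = √(9.81·0.407⁵·0.535/81.4) = 0.02683
ε/(3.7D) = 7.30×10^-5; √(3.17ν²L/(gD³h_f)) = 2.18×10^-5
Q = -0.965·0.02683·ln(9.481×10^-5) = 0.2399 m³/s
Check: V = 1.84 m/s, Re = 9.31×10^5, f = 0.01554, h_f = 0.538 m ≈ 0.535 m ✓

Q ≈ 0.240 m³/s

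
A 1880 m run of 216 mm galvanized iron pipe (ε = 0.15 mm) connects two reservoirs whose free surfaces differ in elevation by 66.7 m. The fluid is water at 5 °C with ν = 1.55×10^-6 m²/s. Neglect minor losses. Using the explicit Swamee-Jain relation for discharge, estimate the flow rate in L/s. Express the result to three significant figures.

Q ≈ 103 L/s

Swamee-Jain (Type II): Q = -0.965·√(gD⁵h_f/L)·ln[ε/(3.7D) + √(3.17ν²L/(gD³h_f))]
√(gD⁵h_f/L) = √(9.81·0.216⁵·66.7/1880) = 0.01279
ε/(3.7D) = 1.88×10^-4; √(3.17ν²L/(gD³h_f)) = 4.66×10^-5
Q = -0.965·0.01279·ln(2.343×10^-4) = 0.1032 m³/s
Check: V = 2.82 m/s, Re = 3.92×10^5, f = 0.01909, h_f = 67.2 m ≈ 66.7 m ✓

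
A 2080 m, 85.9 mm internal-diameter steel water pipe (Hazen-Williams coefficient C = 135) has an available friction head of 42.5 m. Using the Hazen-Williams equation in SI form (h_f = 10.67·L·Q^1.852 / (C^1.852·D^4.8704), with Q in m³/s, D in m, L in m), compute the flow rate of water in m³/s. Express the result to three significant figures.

Q ≈ 0.00723 m³/s

Rearranging: Q = [h_f·C^1.852·D^4.8704 / (10.67·L)]^(1/1.852)
Q = [42.5·135^1.852·0.0859^4.8704 / (10.67·2080)]^0.540 = 0.007235 m³/s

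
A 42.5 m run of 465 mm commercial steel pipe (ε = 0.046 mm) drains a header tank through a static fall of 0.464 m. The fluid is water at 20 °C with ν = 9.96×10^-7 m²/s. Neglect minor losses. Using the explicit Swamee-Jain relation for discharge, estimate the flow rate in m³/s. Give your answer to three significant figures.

Swamee-Jain (Type II): Q = -0.965·√(gD⁵h_f/L)·ln[ε/(3.7D) + √(3.17ν²L/(gD³h_f))]
√(gD⁵h_f/L) = √(9.81·0.465⁵·0.464/42.5) = 0.04825
ε/(3.7D) = 2.67×10^-5; √(3.17ν²L/(gD³h_f)) = 1.71×10^-5
Q = -0.965·0.04825·ln(4.383×10^-5) = 0.4673 m³/s
Check: V = 2.75 m/s, Re = 1.28×10^6, f = 0.01323, h_f = 0.467 m ≈ 0.464 m ✓

Q ≈ 0.467 m³/s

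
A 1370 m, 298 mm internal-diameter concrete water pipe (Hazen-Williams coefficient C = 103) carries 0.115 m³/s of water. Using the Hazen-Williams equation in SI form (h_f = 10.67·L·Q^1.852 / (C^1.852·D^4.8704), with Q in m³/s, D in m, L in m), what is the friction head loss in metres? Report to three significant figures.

h_f = 10.67·1370·0.115^1.852 / (103^1.852·0.298^4.8704) = 18.13 m

h_f ≈ 18.1 m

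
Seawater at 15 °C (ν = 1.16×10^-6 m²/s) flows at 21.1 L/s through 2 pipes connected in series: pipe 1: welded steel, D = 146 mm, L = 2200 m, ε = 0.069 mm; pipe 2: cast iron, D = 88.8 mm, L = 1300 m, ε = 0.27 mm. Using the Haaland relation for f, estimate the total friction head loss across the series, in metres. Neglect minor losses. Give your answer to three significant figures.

Pipe 1: V = 1.260 m/s, Re = 1.59×10^5, ε/D = 4.73×10^-4, f = 0.01891, h_1 = f(L/D)V²/2g = 23.07 m
Pipe 2: V = 3.407 m/s, Re = 2.61×10^5, ε/D = 0.00304, f = 0.02678, h_2 = f(L/D)V²/2g = 231.9 m
Series → Q common, losses add: H = Σh = 255.0 m

H ≈ 255 m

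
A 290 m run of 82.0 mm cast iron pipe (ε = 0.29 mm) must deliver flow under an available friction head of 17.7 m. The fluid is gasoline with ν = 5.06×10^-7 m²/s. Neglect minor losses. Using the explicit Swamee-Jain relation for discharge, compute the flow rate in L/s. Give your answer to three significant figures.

Q ≈ 9.92 L/s

Swamee-Jain (Type II): Q = -0.965·√(gD⁵h_f/L)·ln[ε/(3.7D) + √(3.17ν²L/(gD³h_f))]
√(gD⁵h_f/L) = √(9.81·0.0820⁵·17.7/290) = 0.001490
ε/(3.7D) = 9.56×10^-4; √(3.17ν²L/(gD³h_f)) = 4.96×10^-5
Q = -0.965·0.001490·ln(0.001005) = 0.009924 m³/s
Check: V = 1.88 m/s, Re = 3.05×10^5, f = 0.02796, h_f = 17.8 m ≈ 17.7 m ✓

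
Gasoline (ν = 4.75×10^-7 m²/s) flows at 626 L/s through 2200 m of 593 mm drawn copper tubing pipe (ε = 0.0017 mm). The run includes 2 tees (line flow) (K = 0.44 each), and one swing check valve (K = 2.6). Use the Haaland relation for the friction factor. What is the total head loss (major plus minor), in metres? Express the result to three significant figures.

H_L ≈ 10.5 m

V = 4Q/(πD²) = 2.267 m/s; V²/2g = 0.2618 m
Re = 2.83×10^6, ε/D = 2.87×10^-6 → f = 0.009897 (Haaland)
Major: h_f = f(L/D)·V²/2g = 0.009897·3710·0.2618 = 9.614 m
Minor: ΣK = 3.48; h_m = ΣK·V²/2g = 0.9112 m
Total H_L = 9.614 + 0.9112 = 10.53 m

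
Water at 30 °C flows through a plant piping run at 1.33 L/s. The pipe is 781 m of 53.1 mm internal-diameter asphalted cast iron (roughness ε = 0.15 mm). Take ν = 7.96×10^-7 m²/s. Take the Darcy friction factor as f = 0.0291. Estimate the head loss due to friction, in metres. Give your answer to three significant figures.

h_f ≈ 7.87 m

V = 4Q/(πD²) = 4·0.00133/(π·0.0531²) = 0.6006 m/s
h_f = f(L/D)V²/(2g) = 0.02910·(781/0.0531)·0.6006²/(2·9.81) = 7.869 m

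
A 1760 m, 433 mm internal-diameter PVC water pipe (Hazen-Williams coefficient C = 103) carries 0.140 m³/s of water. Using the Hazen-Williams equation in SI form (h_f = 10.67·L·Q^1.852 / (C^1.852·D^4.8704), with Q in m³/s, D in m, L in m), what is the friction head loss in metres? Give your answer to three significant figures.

h_f ≈ 5.43 m

h_f = 10.67·1760·0.140^1.852 / (103^1.852·0.433^4.8704) = 5.432 m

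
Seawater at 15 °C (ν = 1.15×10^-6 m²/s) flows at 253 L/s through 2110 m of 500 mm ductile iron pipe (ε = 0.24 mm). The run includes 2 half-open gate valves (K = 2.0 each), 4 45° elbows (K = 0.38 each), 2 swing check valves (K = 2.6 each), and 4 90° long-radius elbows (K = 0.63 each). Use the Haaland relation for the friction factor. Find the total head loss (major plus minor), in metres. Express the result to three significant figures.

V = 4Q/(πD²) = 1.289 m/s; V²/2g = 0.08462 m
Re = 5.60×10^5, ε/D = 4.80×10^-4 → f = 0.01736 (Haaland)
Major: h_f = f(L/D)·V²/2g = 0.01736·4220·0.08462 = 6.200 m
Minor: ΣK = 13.2; h_m = ΣK·V²/2g = 1.120 m
Total H_L = 6.200 + 1.120 = 7.321 m

H_L ≈ 7.32 m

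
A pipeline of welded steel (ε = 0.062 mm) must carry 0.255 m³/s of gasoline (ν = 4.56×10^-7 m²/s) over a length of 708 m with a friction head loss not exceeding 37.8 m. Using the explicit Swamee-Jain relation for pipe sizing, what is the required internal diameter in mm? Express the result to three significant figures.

Swamee-Jain (Type III): D = 0.66·[ε^1.25·(LQ²/(gh_f))^4.75 + ν·Q^9.4·(L/(gh_f))^5.2]^0.04
LQ²/(gh_f) = 0.1242; L/(gh_f) = 1.909
Term 1 = ε^1.25·(…)^4.75 = 2.73×10^-10; Term 2 = ν·Q^9.4·(…)^5.2 = 3.48×10^-11
D = 0.66·(2.73×10^-10 + 3.48×10^-11)^0.04 = 0.2748 m = 275 mm
Check: V = 4.30 m/s, Re = 2.59×10^6, f = 0.01451, h_f = 35.2 m ≈ 37.8 m ✓

D ≈ 275 mm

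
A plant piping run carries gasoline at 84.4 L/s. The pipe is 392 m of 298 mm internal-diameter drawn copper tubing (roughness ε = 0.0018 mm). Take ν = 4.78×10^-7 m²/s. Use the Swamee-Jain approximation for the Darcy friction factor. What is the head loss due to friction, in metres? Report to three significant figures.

h_f ≈ 1.21 m

V = 4Q/(πD²) = 4·0.0844/(π·0.298²) = 1.210 m/s
Re = VD/ν = 1.210·0.298/4.78×10^-7 = 7.54×10^5 → turbulent
ε/D = 0.0018/298 = 6.04×10^-6
Swamee-Jain: f = 0.01230
h_f = f(L/D)V²/(2g) = 0.01230·(392/0.298)·1.210²/(2·9.81) = 1.208 m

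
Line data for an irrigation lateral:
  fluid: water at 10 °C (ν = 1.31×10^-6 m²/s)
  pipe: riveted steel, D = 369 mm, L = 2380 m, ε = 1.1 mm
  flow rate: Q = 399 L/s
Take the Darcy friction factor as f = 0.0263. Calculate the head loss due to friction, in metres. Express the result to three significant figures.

h_f ≈ 120 m

V = 4Q/(πD²) = 4·0.399/(π·0.369²) = 3.731 m/s
h_f = f(L/D)V²/(2g) = 0.02630·(2380/0.369)·3.731²/(2·9.81) = 120.4 m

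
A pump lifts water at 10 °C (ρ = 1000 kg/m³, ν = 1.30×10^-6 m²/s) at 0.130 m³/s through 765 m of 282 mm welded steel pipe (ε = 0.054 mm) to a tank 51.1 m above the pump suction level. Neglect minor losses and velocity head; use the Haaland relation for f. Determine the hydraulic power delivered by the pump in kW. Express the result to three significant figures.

V = 4Q/(πD²) = 2.081 m/s; Re = 4.52×10^5; ε/D = 1.91×10^-4; f = 0.01535
h_f = f(L/D)V²/2g = 9.192 m
Total head H = z + h_f = 51.1 + 9.192 = 60.29 m
P_hyd = ρgQH = 1000·9.81·0.130·60.29 = 76.89 kW

P_hyd ≈ 76.9 kW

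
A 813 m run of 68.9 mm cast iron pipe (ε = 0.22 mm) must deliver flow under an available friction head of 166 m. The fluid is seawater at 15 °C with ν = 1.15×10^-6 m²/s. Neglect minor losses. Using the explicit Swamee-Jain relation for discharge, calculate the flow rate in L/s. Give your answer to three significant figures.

Q ≈ 11.9 L/s

Swamee-Jain (Type II): Q = -0.965·√(gD⁵h_f/L)·ln[ε/(3.7D) + √(3.17ν²L/(gD³h_f))]
√(gD⁵h_f/L) = √(9.81·0.0689⁵·166/813) = 0.001764
ε/(3.7D) = 8.63×10^-4; √(3.17ν²L/(gD³h_f)) = 8.00×10^-5
Q = -0.965·0.001764·ln(9.430×10^-4) = 0.01186 m³/s
Check: V = 3.18 m/s, Re = 1.91×10^5, f = 0.02749, h_f = 167 m ≈ 166 m ✓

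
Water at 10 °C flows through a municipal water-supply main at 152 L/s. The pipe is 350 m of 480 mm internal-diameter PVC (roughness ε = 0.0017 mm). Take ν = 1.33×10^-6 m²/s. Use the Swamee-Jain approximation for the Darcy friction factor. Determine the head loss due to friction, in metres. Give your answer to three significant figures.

h_f ≈ 0.377 m

V = 4Q/(πD²) = 4·0.152/(π·0.480²) = 0.8400 m/s
Re = VD/ν = 0.8400·0.480/1.33×10^-6 = 3.03×10^5 → turbulent
ε/D = 0.0017/480 = 3.54×10^-6
Swamee-Jain: f = 0.01439
h_f = f(L/D)V²/(2g) = 0.01439·(350/0.480)·0.8400²/(2·9.81) = 0.3773 m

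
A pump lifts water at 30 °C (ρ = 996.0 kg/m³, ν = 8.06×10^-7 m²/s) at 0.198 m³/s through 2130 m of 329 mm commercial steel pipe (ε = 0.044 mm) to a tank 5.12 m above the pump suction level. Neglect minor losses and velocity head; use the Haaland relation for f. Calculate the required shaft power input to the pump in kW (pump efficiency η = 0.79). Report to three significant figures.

V = 4Q/(πD²) = 2.329 m/s; Re = 9.51×10^5; ε/D = 1.34×10^-4; f = 0.01385
h_f = f(L/D)V²/2g = 24.78 m
Total head H = z + h_f = 5.12 + 24.78 = 29.90 m
P_hyd = ρgQH = 996.0·9.81·0.198·29.90 = 57.85 kW
P_shaft = P_hyd/η = 57.85/0.79 = 73.23 kW

P_shaft ≈ 73.2 kW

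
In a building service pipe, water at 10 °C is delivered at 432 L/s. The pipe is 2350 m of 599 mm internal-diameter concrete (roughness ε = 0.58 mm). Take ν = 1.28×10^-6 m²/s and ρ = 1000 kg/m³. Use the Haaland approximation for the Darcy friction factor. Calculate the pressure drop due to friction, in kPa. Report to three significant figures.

V = 4Q/(πD²) = 4·0.432/(π·0.599²) = 1.533 m/s
Re = VD/ν = 1.533·0.599/1.28×10^-6 = 7.17×10^5 → turbulent
ε/D = 0.58/599 = 9.68×10^-4
Haaland: f = 0.01990
h_f = f(L/D)V²/(2g) = 0.01990·(2350/0.599)·1.533²/(2·9.81) = 9.351 m
Δp = ρg·h_f = 1000·9.81·9.351 = 91.73 kPa

Δp ≈ 91.7 kPa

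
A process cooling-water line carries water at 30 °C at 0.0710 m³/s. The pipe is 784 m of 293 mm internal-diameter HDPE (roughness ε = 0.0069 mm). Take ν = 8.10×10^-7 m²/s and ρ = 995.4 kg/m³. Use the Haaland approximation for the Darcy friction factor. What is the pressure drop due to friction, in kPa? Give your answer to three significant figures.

Δp ≈ 20.6 kPa

V = 4Q/(πD²) = 4·0.0710/(π·0.293²) = 1.053 m/s
Re = VD/ν = 1.053·0.293/8.10×10^-7 = 3.81×10^5 → turbulent
ε/D = 0.0069/293 = 2.35×10^-5
Haaland: f = 0.01396
h_f = f(L/D)V²/(2g) = 0.01396·(784/0.293)·1.053²/(2·9.81) = 2.110 m
Δp = ρg·h_f = 995.4·9.81·2.110 = 20.61 kPa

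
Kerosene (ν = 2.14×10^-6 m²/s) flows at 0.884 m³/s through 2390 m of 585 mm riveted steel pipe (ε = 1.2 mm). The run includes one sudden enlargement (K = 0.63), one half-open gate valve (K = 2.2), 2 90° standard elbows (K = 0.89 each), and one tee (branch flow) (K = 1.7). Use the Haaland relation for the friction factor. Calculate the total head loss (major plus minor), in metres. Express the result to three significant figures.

H_L ≈ 57.1 m

V = 4Q/(πD²) = 3.289 m/s; V²/2g = 0.5513 m
Re = 8.99×10^5, ε/D = 0.00205 → f = 0.02380 (Haaland)
Major: h_f = f(L/D)·V²/2g = 0.02380·4085·0.5513 = 53.62 m
Minor: ΣK = 6.31; h_m = ΣK·V²/2g = 3.479 m
Total H_L = 53.62 + 3.479 = 57.09 m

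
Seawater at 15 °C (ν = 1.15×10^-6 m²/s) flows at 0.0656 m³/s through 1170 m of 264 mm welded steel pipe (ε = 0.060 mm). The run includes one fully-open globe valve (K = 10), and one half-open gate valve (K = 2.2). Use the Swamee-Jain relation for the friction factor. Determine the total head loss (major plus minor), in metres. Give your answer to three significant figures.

H_L ≈ 6.30 m

V = 4Q/(πD²) = 1.198 m/s; V²/2g = 0.07320 m
Re = 2.75×10^5, ε/D = 2.27×10^-4 → f = 0.01668 (Swamee-Jain)
Major: h_f = f(L/D)·V²/2g = 0.01668·4432·0.07320 = 5.411 m
Minor: ΣK = 12.2; h_m = ΣK·V²/2g = 0.8930 m
Total H_L = 5.411 + 0.8930 = 6.304 m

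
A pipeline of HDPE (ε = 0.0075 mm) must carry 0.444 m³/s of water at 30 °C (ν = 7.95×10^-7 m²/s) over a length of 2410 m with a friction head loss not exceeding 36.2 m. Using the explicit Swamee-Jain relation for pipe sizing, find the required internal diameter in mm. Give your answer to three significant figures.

Swamee-Jain (Type III): D = 0.66·[ε^1.25·(LQ²/(gh_f))^4.75 + ν·Q^9.4·(L/(gh_f))^5.2]^0.04
LQ²/(gh_f) = 1.338; L/(gh_f) = 6.786
Term 1 = ε^1.25·(…)^4.75 = 1.56×10^-6; Term 2 = ν·Q^9.4·(…)^5.2 = 8.13×10^-6
D = 0.66·(1.56×10^-6 + 8.13×10^-6)^0.04 = 0.4159 m = 416 mm
Check: V = 3.27 m/s, Re = 1.71×10^6, f = 0.01121, h_f = 35.4 m ≈ 36.2 m ✓

D ≈ 416 mm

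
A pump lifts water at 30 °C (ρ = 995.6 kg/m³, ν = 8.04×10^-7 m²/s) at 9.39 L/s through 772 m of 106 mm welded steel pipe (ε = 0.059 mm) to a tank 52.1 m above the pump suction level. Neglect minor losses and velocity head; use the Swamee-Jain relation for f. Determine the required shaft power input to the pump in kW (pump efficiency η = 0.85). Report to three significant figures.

P_shaft ≈ 6.52 kW

V = 4Q/(πD²) = 1.064 m/s; Re = 1.40×10^5; ε/D = 5.57×10^-4; f = 0.01988
h_f = f(L/D)V²/2g = 8.355 m
Total head H = z + h_f = 52.1 + 8.355 = 60.45 m
P_hyd = ρgQH = 995.6·9.81·0.00939·60.45 = 5.544 kW
P_shaft = P_hyd/η = 5.544/0.85 = 6.523 kW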